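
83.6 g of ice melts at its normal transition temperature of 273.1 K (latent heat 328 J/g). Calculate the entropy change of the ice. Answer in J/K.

Heat absorbed by the substance: Q = mL = 83.6 × 328 = 27420.8 J.
At constant T, ΔS = Q_rev/T = 27420.8 / 273.1 = 100 J/K.

ΔS = 100 J/K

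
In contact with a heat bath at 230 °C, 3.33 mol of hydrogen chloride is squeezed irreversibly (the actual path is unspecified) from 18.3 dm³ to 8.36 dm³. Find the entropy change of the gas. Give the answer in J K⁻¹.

ΔS_gas = -21.7 J/K

Entropy is a state function, so ΔS_gas depends only on the end states.
For an isothermal ideal gas ΔS_gas = nR ln(V₂/V₁) = 3.33 × 8.314 × ln(8.36/18.3) = -21.7 J/K.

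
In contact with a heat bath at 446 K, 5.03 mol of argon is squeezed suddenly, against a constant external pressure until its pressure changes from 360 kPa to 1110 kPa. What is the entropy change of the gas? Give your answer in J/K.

Entropy is a state function, so ΔS_gas depends only on the end states.
For an isothermal ideal gas ΔS_gas = nR ln(P₁/P₂) = 5.03 × 8.314 × ln(360/1110) = -47.1 J/K.

ΔS_gas = -47.1 J/K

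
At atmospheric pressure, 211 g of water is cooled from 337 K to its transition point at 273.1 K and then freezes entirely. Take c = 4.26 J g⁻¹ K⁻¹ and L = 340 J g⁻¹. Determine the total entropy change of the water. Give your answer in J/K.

Cooling step: ΔS₁ = m c ln(T_tr/T_i) = 211 × 4.26 × ln(273.1/337) = -189 J/K.
Phase change: ΔS₂ = −mL/T_tr = −211 × 340 / 273.1 = -262.7 J/K.
ΔS_total = (-189) + (-262.7) = -452 J/K.

ΔS = -452 J/K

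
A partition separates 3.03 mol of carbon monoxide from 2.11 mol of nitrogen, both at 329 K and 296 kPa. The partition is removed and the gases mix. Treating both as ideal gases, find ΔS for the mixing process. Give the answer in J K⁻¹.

ΔS_mix = 28.9 J/K

Mole fractions: x_A = 3.03/5.14 = 0.589, x_B = 0.411.
ΔS_mix = −R(n_A ln x_A + n_B ln x_B) = −8.314 × (3.03 ln 0.589 + 2.11 ln 0.411) = 28.9 J/K.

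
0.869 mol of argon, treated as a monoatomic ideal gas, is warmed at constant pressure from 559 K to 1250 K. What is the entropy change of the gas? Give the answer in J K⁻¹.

ΔS = 14.5 J/K

At constant pressure, ΔS = nC_p ln(T₂/T₁) with C_p = 5R/2 = 20.79 J mol⁻¹ K⁻¹.
ΔS = 0.869 × 20.79 × ln(1250/559) = 14.5 J/K.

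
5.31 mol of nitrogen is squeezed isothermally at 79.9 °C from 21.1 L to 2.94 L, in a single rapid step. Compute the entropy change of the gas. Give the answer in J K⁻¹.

Entropy is a state function, so ΔS_gas depends only on the end states.
For an isothermal ideal gas ΔS_gas = nR ln(V₂/V₁) = 5.31 × 8.314 × ln(2.94/21.1) = -87 J/K.

ΔS_gas = -87 J/K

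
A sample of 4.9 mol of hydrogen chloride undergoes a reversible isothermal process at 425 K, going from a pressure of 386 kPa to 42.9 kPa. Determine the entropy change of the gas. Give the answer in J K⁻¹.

ΔS_gas = 89.5 J/K

For an isothermal ideal gas ΔS_gas = nR ln(P₁/P₂) = 4.9 × 8.314 × ln(386/42.9) = 89.5 J/K.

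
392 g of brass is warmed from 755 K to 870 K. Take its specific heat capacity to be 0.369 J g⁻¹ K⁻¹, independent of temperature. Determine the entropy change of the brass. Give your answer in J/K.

ΔS = ∫dQ_rev/T = m c ln(T₂/T₁) = 392 × 0.369 × ln(870/755) = 20.5 J/K.

ΔS = 20.5 J/K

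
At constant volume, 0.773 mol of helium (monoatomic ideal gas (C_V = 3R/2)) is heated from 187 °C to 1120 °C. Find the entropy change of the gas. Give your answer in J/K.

ΔS = 10.7 J/K

In kelvin: T₁ = 460.15 K, T₂ = 1393.15 K. At constant volume, ΔS = nC_V ln(T₂/T₁) with C_V = 3R/2 = 12.47 J mol⁻¹ K⁻¹.
ΔS = 0.773 × 12.47 × ln(1393.15/460.15) = 10.7 J/K.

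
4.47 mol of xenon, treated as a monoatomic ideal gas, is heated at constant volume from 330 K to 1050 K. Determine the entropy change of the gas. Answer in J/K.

At constant volume, ΔS = nC_V ln(T₂/T₁) with C_V = 3R/2 = 12.47 J mol⁻¹ K⁻¹.
ΔS = 4.47 × 12.47 × ln(1050/330) = 64.5 J/K.

ΔS = 64.5 J/K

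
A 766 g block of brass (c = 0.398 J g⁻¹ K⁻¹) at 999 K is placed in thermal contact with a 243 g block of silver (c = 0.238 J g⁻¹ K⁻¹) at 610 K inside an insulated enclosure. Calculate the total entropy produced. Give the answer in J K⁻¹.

Energy balance: T_f = (m₁c₁T₁ + m₂c₂T₂)/(m₁c₁ + m₂c₂) = 936.97 K.
ΔS₁ = m₁c₁ ln(T_f/T₁) = 304.868 × ln(936.97/999) = -19.54 J/K.
ΔS₂ = m₂c₂ ln(T_f/T₂) = 57.834 × ln(936.97/610) = 24.82 J/K.
ΔS_total = -19.54 + 24.82 = 5.28 J/K.

ΔS_total = 5.28 J/K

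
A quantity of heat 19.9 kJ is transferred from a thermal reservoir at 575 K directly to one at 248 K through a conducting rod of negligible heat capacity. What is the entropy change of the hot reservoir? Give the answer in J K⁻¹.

The hot reservoir loses heat Q, so ΔS_hot = −Q/T_H = −19900/575 = -34.6 J/K.

ΔS_hot = -34.6 J/K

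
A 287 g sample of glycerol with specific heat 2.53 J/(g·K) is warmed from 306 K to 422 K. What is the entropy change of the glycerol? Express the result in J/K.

ΔS = ∫dQ_rev/T = m c ln(T₂/T₁) = 287 × 2.53 × ln(422/306) = 233 J/K.

ΔS = 233 J/K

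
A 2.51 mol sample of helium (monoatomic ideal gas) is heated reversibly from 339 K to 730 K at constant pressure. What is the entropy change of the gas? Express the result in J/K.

ΔS = 40 J/K

At constant pressure, ΔS = nC_p ln(T₂/T₁) with C_p = 5R/2 = 20.79 J mol⁻¹ K⁻¹.
ΔS = 2.51 × 20.79 × ln(730/339) = 40 J/K.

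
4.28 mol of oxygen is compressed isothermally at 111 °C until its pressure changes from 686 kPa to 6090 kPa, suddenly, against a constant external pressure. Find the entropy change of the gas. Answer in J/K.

ΔS_gas = -77.7 J/K

Entropy is a state function, so ΔS_gas depends only on the end states.
For an isothermal ideal gas ΔS_gas = nR ln(P₁/P₂) = 4.28 × 8.314 × ln(686/6090) = -77.7 J/K.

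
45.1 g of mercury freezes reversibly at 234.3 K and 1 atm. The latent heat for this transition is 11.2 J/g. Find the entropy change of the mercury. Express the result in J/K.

ΔS = -2.16 J/K

Heat released by the substance: Q = −mL = −45.1 × 11.2 = −505.12 J.
At constant T, ΔS = Q_rev/T = −505.12 / 234.3 = -2.16 J/K.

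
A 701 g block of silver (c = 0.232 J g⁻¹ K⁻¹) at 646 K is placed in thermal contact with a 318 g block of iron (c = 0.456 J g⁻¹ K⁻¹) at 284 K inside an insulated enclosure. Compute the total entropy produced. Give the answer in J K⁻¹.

Energy balance: T_f = (m₁c₁T₁ + m₂c₂T₂)/(m₁c₁ + m₂c₂) = 475.37 K.
ΔS₁ = m₁c₁ ln(T_f/T₁) = 162.632 × ln(475.37/646) = -49.88 J/K.
ΔS₂ = m₂c₂ ln(T_f/T₂) = 145.008 × ln(475.37/284) = 74.7 J/K.
ΔS_total = -49.88 + 74.7 = 24.8 J/K.

ΔS_total = 24.8 J/K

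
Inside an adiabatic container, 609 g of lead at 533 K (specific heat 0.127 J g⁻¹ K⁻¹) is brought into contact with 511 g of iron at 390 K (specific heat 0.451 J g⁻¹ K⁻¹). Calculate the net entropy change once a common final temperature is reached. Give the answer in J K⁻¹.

Energy balance: T_f = (m₁c₁T₁ + m₂c₂T₂)/(m₁c₁ + m₂c₂) = 425.93 K.
ΔS₁ = m₁c₁ ln(T_f/T₁) = 77.343 × ln(425.93/533) = -17.34 J/K.
ΔS₂ = m₂c₂ ln(T_f/T₂) = 230.461 × ln(425.93/390) = 20.31 J/K.
ΔS_total = -17.34 + 20.31 = 2.97 J/K.

ΔS_total = 2.97 J/K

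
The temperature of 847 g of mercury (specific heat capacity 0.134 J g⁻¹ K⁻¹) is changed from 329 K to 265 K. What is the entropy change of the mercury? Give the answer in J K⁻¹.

ΔS = -24.6 J/K

ΔS = ∫dQ_rev/T = m c ln(T₂/T₁) = 847 × 0.134 × ln(265/329) = -24.6 J/K.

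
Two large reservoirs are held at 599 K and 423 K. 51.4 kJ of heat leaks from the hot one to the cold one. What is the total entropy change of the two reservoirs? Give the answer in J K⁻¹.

ΔS_total = 35.7 J/K

ΔS_hot = −Q/T_H = −51400/599 = -85.81 J/K and ΔS_cold = +Q/T_C = 51400/423 = 121.5 J/K.
ΔS_total = -85.81 + 121.5 = 35.7 J/K, positive as the second law requires.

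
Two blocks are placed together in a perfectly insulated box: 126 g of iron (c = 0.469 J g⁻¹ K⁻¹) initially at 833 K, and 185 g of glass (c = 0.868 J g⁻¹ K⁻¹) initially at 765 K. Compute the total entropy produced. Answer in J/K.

Energy balance: T_f = (m₁c₁T₁ + m₂c₂T₂)/(m₁c₁ + m₂c₂) = 783.29 K.
ΔS₁ = m₁c₁ ln(T_f/T₁) = 59.094 × ln(783.29/833) = -3.636 J/K.
ΔS₂ = m₂c₂ ln(T_f/T₂) = 160.58 × ln(783.29/765) = 3.795 J/K.
ΔS_total = -3.636 + 3.795 = 0.159 J/K.

ΔS_total = 0.159 J/K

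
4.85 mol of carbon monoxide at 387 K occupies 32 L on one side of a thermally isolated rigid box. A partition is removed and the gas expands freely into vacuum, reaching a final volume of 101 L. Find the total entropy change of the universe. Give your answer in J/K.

For an ideal gas in free expansion Q = 0 and W = 0, so T is unchanged.
Entropy is a state function; using a reversible isothermal path, ΔS_gas = nR ln(V₂/V₁) = 4.85 × 8.314 × ln(101/32) = 46.3 J/K.
The insulated surroundings exchange no heat, so ΔS_surr = 0 and ΔS_universe = ΔS_gas.

ΔS_universe = 46.3 J/K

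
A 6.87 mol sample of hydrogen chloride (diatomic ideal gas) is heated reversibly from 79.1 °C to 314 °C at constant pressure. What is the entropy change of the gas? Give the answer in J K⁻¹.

In kelvin: T₁ = 352.25 K, T₂ = 587.15 K. At constant pressure, ΔS = nC_p ln(T₂/T₁) with C_p = 7R/2 = 29.1 J mol⁻¹ K⁻¹.
ΔS = 6.87 × 29.1 × ln(587.15/352.25) = 102 J/K.

ΔS = 102 J/K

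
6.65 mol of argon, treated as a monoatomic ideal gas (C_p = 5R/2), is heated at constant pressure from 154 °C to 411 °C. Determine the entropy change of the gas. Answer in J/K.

In kelvin: T₁ = 427.15 K, T₂ = 684.15 K. At constant pressure, ΔS = nC_p ln(T₂/T₁) with C_p = 5R/2 = 20.79 J mol⁻¹ K⁻¹.
ΔS = 6.65 × 20.79 × ln(684.15/427.15) = 65.1 J/K.

ΔS = 65.1 J/K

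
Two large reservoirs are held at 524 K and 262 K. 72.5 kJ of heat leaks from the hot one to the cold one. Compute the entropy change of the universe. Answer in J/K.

ΔS_hot = −Q/T_H = −72500/524 = -138.4 J/K and ΔS_cold = +Q/T_C = 72500/262 = 276.7 J/K.
ΔS_total = -138.4 + 276.7 = 138 J/K, positive as the second law requires.

ΔS_total = 138 J/K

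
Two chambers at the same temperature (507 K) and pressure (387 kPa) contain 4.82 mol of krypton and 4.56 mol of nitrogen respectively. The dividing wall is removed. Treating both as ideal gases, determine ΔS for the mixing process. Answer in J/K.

ΔS_mix = 54 J/K

Mole fractions: x_A = 4.82/9.38 = 0.514, x_B = 0.486.
ΔS_mix = −R(n_A ln x_A + n_B ln x_B) = −8.314 × (4.82 ln 0.514 + 4.56 ln 0.486) = 54 J/K.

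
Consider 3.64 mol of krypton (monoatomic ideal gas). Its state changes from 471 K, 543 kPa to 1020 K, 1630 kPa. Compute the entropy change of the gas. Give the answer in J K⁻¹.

ΔS = nC_p ln(T₂/T₁) − nR ln(P₂/P₁), with C_p = 5R/2 = 20.79 J mol⁻¹ K⁻¹ for a monoatomic ideal gas.
ΔS = 3.64 × [20.79 × ln(1020/471) − 8.314 × ln(1630/543)] = 25.2 J/K.

ΔS = 25.2 J/K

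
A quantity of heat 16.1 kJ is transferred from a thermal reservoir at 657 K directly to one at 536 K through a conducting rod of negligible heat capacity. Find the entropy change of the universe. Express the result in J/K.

ΔS_hot = −Q/T_H = −16100/657 = -24.51 J/K and ΔS_cold = +Q/T_C = 16100/536 = 30.04 J/K.
ΔS_total = -24.51 + 30.04 = 5.53 J/K, positive as the second law requires.

ΔS_total = 5.53 J/K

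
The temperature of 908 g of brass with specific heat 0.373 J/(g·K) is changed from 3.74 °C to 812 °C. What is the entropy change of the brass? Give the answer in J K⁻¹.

In kelvin: T₁ = 276.89 K, T₂ = 1085.15 K. ΔS = ∫dQ_rev/T = m c ln(T₂/T₁) = 908 × 0.373 × ln(1085.15/276.89) = 463 J/K.

ΔS = 463 J/K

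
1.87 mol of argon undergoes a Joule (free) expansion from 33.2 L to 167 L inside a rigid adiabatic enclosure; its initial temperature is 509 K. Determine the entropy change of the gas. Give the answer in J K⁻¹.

ΔS_gas = 25.1 J/K

For an ideal gas in free expansion Q = 0 and W = 0, so T is unchanged.
Entropy is a state function; using a reversible isothermal path, ΔS_gas = nR ln(V₂/V₁) = 1.87 × 8.314 × ln(167/33.2) = 25.1 J/K.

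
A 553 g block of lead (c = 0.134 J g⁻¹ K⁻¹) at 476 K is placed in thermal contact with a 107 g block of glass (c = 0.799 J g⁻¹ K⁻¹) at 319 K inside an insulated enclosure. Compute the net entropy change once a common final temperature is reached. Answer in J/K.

Energy balance: T_f = (m₁c₁T₁ + m₂c₂T₂)/(m₁c₁ + m₂c₂) = 391.9 K.
ΔS₁ = m₁c₁ ln(T_f/T₁) = 74.102 × ln(391.9/476) = -14.41 J/K.
ΔS₂ = m₂c₂ ln(T_f/T₂) = 85.493 × ln(391.9/319) = 17.6 J/K.
ΔS_total = -14.41 + 17.6 = 3.19 J/K.

ΔS_total = 3.19 J/K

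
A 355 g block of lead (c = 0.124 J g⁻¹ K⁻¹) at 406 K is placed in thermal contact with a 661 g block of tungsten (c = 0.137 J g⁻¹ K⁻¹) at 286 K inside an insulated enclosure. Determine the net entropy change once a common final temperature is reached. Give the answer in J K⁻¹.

Energy balance: T_f = (m₁c₁T₁ + m₂c₂T₂)/(m₁c₁ + m₂c₂) = 325.25 K.
ΔS₁ = m₁c₁ ln(T_f/T₁) = 44.02 × ln(325.25/406) = -9.7616 J/K.
ΔS₂ = m₂c₂ ln(T_f/T₂) = 90.557 × ln(325.25/286) = 11.646 J/K.
ΔS_total = -9.7616 + 11.646 = 1.88 J/K.

ΔS_total = 1.88 J/K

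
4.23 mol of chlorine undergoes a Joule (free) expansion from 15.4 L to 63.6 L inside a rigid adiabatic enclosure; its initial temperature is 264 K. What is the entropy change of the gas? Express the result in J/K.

ΔS_gas = 49.9 J/K

For an ideal gas in free expansion Q = 0 and W = 0, so T is unchanged.
Entropy is a state function; using a reversible isothermal path, ΔS_gas = nR ln(V₂/V₁) = 4.23 × 8.314 × ln(63.6/15.4) = 49.9 J/K.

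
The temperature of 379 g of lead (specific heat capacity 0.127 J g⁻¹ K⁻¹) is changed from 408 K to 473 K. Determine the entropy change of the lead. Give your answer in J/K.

ΔS = 7.12 J/K

ΔS = ∫dQ_rev/T = m c ln(T₂/T₁) = 379 × 0.127 × ln(473/408) = 7.12 J/K.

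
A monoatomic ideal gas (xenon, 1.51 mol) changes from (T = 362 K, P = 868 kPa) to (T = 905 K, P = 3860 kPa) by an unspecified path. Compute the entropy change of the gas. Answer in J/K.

ΔS = 10 J/K

ΔS = nC_p ln(T₂/T₁) − nR ln(P₂/P₁), with C_p = 5R/2 = 20.79 J mol⁻¹ K⁻¹ for a monoatomic ideal gas.
ΔS = 1.51 × [20.79 × ln(905/362) − 8.314 × ln(3860/868)] = 10 J/K.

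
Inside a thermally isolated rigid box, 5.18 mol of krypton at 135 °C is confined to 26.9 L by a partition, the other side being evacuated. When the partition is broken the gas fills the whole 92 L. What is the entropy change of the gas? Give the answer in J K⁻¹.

No heat is exchanged and no work is done, so the ideal-gas temperature stays constant.
Entropy is a state function; using a reversible isothermal path, ΔS_gas = nR ln(V₂/V₁) = 5.18 × 8.314 × ln(92/26.9) = 53 J/K.

ΔS_gas = 53 J/K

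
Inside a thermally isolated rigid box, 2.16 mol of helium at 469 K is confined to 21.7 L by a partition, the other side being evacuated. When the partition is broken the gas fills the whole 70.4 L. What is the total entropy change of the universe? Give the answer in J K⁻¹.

ΔS_universe = 21.1 J/K

For an ideal gas in free expansion Q = 0 and W = 0, so T is unchanged.
Entropy is a state function; using a reversible isothermal path, ΔS_gas = nR ln(V₂/V₁) = 2.16 × 8.314 × ln(70.4/21.7) = 21.1 J/K.
The insulated surroundings exchange no heat, so ΔS_surr = 0 and ΔS_universe = ΔS_gas.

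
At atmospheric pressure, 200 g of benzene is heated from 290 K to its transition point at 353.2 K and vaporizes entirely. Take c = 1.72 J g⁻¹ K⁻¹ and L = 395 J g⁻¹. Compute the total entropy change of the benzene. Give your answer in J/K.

ΔS = 291 J/K

Warming step: ΔS₁ = m c ln(T_tr/T_i) = 200 × 1.72 × ln(353.2/290) = 67.821 J/K.
Phase change: ΔS₂ = +mL/T_tr = 200 × 395 / 353.2 = 223.67 J/K.
ΔS_total = (67.821) + (223.67) = 291 J/K.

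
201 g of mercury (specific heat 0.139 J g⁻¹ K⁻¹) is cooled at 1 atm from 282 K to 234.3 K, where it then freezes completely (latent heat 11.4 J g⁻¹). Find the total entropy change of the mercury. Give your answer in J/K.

Cooling step: ΔS₁ = m c ln(T_tr/T_i) = 201 × 0.139 × ln(234.3/282) = -5.177 J/K.
Phase change: ΔS₂ = −mL/T_tr = −201 × 11.4 / 234.3 = -9.78 J/K.
ΔS_total = (-5.177) + (-9.78) = -15 J/K.

ΔS = -15 J/K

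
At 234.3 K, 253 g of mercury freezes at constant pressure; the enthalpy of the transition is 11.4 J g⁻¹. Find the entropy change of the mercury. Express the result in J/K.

ΔS = -12.3 J/K

Heat released by the substance: Q = −mL = −253 × 11.4 = −2884.2 J.
At constant T, ΔS = Q_rev/T = −2884.2 / 234.3 = -12.3 J/K.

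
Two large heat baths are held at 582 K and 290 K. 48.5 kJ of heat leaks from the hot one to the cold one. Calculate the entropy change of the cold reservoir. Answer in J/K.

ΔS_cold = 167 J/K

The cold reservoir gains heat Q, so ΔS_cold = +Q/T_C = 48500/290 = 167 J/K.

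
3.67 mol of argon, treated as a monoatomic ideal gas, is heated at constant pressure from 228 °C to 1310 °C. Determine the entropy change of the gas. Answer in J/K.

In kelvin: T₁ = 501.15 K, T₂ = 1583.15 K. At constant pressure, ΔS = nC_p ln(T₂/T₁) with C_p = 5R/2 = 20.79 J mol⁻¹ K⁻¹.
ΔS = 3.67 × 20.79 × ln(1583.15/501.15) = 87.7 J/K.

ΔS = 87.7 J/K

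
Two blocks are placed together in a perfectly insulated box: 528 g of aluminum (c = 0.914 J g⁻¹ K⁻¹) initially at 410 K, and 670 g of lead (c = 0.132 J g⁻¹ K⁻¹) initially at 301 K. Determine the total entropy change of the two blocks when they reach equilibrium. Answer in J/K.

ΔS_total = 3.32 J/K

Energy balance: T_f = (m₁c₁T₁ + m₂c₂T₂)/(m₁c₁ + m₂c₂) = 393.12 K.
ΔS₁ = m₁c₁ ln(T_f/T₁) = 482.592 × ln(393.12/410) = -20.29 J/K.
ΔS₂ = m₂c₂ ln(T_f/T₂) = 88.44 × ln(393.12/301) = 23.61 J/K.
ΔS_total = -20.29 + 23.61 = 3.32 J/K.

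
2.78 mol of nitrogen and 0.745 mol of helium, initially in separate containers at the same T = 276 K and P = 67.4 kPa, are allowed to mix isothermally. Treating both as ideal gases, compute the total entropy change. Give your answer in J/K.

ΔS_mix = 15.1 J/K

Mole fractions: x_A = 2.78/3.52 = 0.789, x_B = 0.211.
ΔS_mix = −R(n_A ln x_A + n_B ln x_B) = −8.314 × (2.78 ln 0.789 + 0.745 ln 0.211) = 15.1 J/K.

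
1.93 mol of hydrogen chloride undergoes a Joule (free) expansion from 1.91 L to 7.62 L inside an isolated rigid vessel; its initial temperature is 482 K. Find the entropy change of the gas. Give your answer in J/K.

For an ideal gas in free expansion Q = 0 and W = 0, so T is unchanged.
Entropy is a state function; using a reversible isothermal path, ΔS_gas = nR ln(V₂/V₁) = 1.93 × 8.314 × ln(7.62/1.91) = 22.2 J/K.

ΔS_gas = 22.2 J/K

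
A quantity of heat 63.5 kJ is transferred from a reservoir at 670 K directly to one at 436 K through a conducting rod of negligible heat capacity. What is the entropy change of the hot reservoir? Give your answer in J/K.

The hot reservoir loses heat Q, so ΔS_hot = −Q/T_H = −63500/670 = -94.8 J/K.

ΔS_hot = -94.8 J/K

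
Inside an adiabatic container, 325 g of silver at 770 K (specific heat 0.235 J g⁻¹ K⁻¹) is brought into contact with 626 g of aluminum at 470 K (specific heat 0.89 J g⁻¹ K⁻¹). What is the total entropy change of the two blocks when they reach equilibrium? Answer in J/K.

ΔS_total = 9.26 J/K

Energy balance: T_f = (m₁c₁T₁ + m₂c₂T₂)/(m₁c₁ + m₂c₂) = 506.17 K.
ΔS₁ = m₁c₁ ln(T_f/T₁) = 76.375 × ln(506.17/770) = -32.04 J/K.
ΔS₂ = m₂c₂ ln(T_f/T₂) = 557.14 × ln(506.17/470) = 41.3 J/K.
ΔS_total = -32.04 + 41.3 = 9.26 J/K.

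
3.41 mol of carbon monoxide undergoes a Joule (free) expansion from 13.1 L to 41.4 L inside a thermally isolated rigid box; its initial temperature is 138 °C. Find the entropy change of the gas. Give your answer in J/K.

For an ideal gas in free expansion Q = 0 and W = 0, so T is unchanged.
Entropy is a state function; using a reversible isothermal path, ΔS_gas = nR ln(V₂/V₁) = 3.41 × 8.314 × ln(41.4/13.1) = 32.6 J/K.

ΔS_gas = 32.6 J/K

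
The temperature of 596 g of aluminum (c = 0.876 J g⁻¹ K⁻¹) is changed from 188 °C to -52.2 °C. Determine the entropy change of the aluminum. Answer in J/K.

In kelvin: T₁ = 461.15 K, T₂ = 220.95 K. ΔS = ∫dQ_rev/T = m c ln(T₂/T₁) = 596 × 0.876 × ln(220.95/461.15) = -384 J/K.

ΔS = -384 J/K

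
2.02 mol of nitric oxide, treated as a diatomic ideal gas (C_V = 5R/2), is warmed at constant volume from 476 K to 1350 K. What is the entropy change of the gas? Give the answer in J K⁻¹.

ΔS = 43.8 J/K

At constant volume, ΔS = nC_V ln(T₂/T₁) with C_V = 5R/2 = 20.79 J mol⁻¹ K⁻¹.
ΔS = 2.02 × 20.79 × ln(1350/476) = 43.8 J/K.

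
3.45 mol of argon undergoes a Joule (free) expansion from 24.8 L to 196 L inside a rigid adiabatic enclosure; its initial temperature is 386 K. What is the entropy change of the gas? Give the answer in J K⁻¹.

For an ideal gas in free expansion Q = 0 and W = 0, so T is unchanged.
Entropy is a state function; using a reversible isothermal path, ΔS_gas = nR ln(V₂/V₁) = 3.45 × 8.314 × ln(196/24.8) = 59.3 J/K.

ΔS_gas = 59.3 J/K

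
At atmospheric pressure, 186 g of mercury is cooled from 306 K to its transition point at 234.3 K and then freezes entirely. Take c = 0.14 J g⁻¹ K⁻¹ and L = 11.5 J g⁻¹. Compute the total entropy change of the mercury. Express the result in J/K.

ΔS = -16.1 J/K

Cooling step: ΔS₁ = m c ln(T_tr/T_i) = 186 × 0.14 × ln(234.3/306) = -6.952 J/K.
Phase change: ΔS₂ = −mL/T_tr = −186 × 11.5 / 234.3 = -9.129 J/K.
ΔS_total = (-6.952) + (-9.129) = -16.1 J/K.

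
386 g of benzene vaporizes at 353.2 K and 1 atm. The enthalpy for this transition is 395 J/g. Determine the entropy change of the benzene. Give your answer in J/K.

Heat absorbed by the substance: Q = mL = 386 × 395 = 152470 J.
At constant T, ΔS = Q_rev/T = 152470 / 353.2 = 432 J/K.

ΔS = 432 J/K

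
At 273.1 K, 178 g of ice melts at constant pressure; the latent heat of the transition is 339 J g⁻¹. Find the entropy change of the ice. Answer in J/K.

Heat absorbed by the substance: Q = mL = 178 × 339 = 60342 J.
At constant T, ΔS = Q_rev/T = 60342 / 273.1 = 221 J/K.

ΔS = 221 J/K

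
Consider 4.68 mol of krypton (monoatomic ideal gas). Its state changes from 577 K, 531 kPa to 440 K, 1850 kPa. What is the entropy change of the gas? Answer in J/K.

ΔS = nC_p ln(T₂/T₁) − nR ln(P₂/P₁), with C_p = 5R/2 = 20.79 J mol⁻¹ K⁻¹ for a monoatomic ideal gas.
ΔS = 4.68 × [20.79 × ln(440/577) − 8.314 × ln(1850/531)] = -74.9 J/K.

ΔS = -74.9 J/K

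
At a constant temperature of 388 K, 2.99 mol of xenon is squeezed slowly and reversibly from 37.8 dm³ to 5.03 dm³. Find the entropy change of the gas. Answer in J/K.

For an isothermal ideal gas ΔS_gas = nR ln(V₂/V₁) = 2.99 × 8.314 × ln(5.03/37.8) = -50.1 J/K.

ΔS_gas = -50.1 J/K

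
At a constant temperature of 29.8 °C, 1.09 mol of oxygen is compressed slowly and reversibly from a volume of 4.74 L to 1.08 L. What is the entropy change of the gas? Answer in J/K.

ΔS_gas = -13.4 J/K

For an isothermal ideal gas ΔS_gas = nR ln(V₂/V₁) = 1.09 × 8.314 × ln(1.08/4.74) = -13.4 J/K.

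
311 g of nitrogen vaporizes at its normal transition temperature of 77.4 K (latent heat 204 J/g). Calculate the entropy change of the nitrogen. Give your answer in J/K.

ΔS = 820 J/K

Heat absorbed by the substance: Q = mL = 311 × 204 = 63444 J.
At constant T, ΔS = Q_rev/T = 63444 / 77.4 = 820 J/K.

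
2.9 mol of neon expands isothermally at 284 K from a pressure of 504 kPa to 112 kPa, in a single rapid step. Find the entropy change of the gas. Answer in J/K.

ΔS_gas = 36.3 J/K

Entropy is a state function, so ΔS_gas depends only on the end states.
For an isothermal ideal gas ΔS_gas = nR ln(P₁/P₂) = 2.9 × 8.314 × ln(504/112) = 36.3 J/K.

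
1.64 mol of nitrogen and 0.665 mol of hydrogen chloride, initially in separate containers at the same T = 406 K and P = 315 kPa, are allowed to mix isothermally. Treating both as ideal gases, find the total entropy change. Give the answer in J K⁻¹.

ΔS_mix = 11.5 J/K

Mole fractions: x_A = 1.64/2.3 = 0.711, x_B = 0.289.
ΔS_mix = −R(n_A ln x_A + n_B ln x_B) = −8.314 × (1.64 ln 0.711 + 0.665 ln 0.289) = 11.5 J/K.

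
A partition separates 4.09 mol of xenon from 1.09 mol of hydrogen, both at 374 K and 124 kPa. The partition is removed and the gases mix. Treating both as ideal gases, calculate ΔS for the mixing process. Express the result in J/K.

ΔS_mix = 22.2 J/K

Mole fractions: x_A = 4.09/5.18 = 0.79, x_B = 0.21.
ΔS_mix = −R(n_A ln x_A + n_B ln x_B) = −8.314 × (4.09 ln 0.79 + 1.09 ln 0.21) = 22.2 J/K.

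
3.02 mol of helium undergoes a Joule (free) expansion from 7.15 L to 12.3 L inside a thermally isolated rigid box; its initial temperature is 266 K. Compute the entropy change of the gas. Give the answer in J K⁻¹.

For an ideal gas in free expansion Q = 0 and W = 0, so T is unchanged.
Entropy is a state function; using a reversible isothermal path, ΔS_gas = nR ln(V₂/V₁) = 3.02 × 8.314 × ln(12.3/7.15) = 13.6 J/K.

ΔS_gas = 13.6 J/K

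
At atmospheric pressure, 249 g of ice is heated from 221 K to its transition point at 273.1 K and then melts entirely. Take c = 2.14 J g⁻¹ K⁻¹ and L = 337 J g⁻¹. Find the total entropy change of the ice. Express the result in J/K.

ΔS = 420 J/K

Warming step: ΔS₁ = m c ln(T_tr/T_i) = 249 × 2.14 × ln(273.1/221) = 112.8 J/K.
Phase change: ΔS₂ = +mL/T_tr = 249 × 337 / 273.1 = 307.3 J/K.
ΔS_total = (112.8) + (307.3) = 420 J/K.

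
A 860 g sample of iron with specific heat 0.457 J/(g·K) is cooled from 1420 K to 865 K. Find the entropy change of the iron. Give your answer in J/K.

ΔS = -195 J/K

ΔS = ∫dQ_rev/T = m c ln(T₂/T₁) = 860 × 0.457 × ln(865/1420) = -195 J/K.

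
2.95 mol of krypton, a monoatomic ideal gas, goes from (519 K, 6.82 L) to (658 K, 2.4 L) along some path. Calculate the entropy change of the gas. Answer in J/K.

ΔS = -16.9 J/K

Entropy is a state function: ΔS = nC_V ln(T₂/T₁) + nR ln(V₂/V₁), with C_V = 3R/2 = 12.47 J mol⁻¹ K⁻¹ for a monoatomic ideal gas.
ΔS = 2.95 × [12.47 × ln(658/519) + 8.314 × ln(2.4/6.82)] = -16.9 J/K.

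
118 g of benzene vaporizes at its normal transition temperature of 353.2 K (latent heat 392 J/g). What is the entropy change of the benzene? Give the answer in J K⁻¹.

Heat absorbed by the substance: Q = mL = 118 × 392 = 46256 J.
At constant T, ΔS = Q_rev/T = 46256 / 353.2 = 131 J/K.

ΔS = 131 J/K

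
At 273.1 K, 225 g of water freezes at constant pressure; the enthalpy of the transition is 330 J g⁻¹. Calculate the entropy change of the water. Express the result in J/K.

Heat released by the substance: Q = −mL = −225 × 330 = −74250 J.
At constant T, ΔS = Q_rev/T = −74250 / 273.1 = -272 J/K.

ΔS = -272 J/K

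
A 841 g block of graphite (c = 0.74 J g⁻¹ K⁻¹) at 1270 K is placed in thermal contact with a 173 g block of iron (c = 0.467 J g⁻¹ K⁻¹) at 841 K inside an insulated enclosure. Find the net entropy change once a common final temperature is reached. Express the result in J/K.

Energy balance: T_f = (m₁c₁T₁ + m₂c₂T₂)/(m₁c₁ + m₂c₂) = 1220.7 K.
ΔS₁ = m₁c₁ ln(T_f/T₁) = 622.34 × ln(1220.7/1270) = -24.636 J/K.
ΔS₂ = m₂c₂ ln(T_f/T₂) = 80.791 × ln(1220.7/841) = 30.102 J/K.
ΔS_total = -24.636 + 30.102 = 5.47 J/K.

ΔS_total = 5.47 J/K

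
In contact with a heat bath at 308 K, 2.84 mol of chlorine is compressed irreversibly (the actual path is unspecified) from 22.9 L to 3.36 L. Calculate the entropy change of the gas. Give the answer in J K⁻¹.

ΔS_gas = -45.3 J/K

Entropy is a state function, so ΔS_gas depends only on the end states.
For an isothermal ideal gas ΔS_gas = nR ln(V₂/V₁) = 2.84 × 8.314 × ln(3.36/22.9) = -45.3 J/K.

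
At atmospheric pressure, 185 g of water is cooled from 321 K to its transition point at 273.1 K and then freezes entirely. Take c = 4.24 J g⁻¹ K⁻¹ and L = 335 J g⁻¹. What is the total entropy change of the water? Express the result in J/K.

Cooling step: ΔS₁ = m c ln(T_tr/T_i) = 185 × 4.24 × ln(273.1/321) = -126.8 J/K.
Phase change: ΔS₂ = −mL/T_tr = −185 × 335 / 273.1 = -226.9 J/K.
ΔS_total = (-126.8) + (-226.9) = -354 J/K.

ΔS = -354 J/K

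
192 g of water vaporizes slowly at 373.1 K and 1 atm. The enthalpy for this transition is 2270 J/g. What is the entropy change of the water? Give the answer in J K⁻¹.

ΔS = 1170 J/K

Heat absorbed by the substance: Q = mL = 192 × 2270 = 435840 J.
At constant T, ΔS = Q_rev/T = 435840 / 373.1 = 1170 J/K.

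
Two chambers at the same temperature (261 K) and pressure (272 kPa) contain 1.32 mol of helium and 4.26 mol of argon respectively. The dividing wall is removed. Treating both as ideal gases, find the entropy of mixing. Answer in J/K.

Mole fractions: x_A = 1.32/5.58 = 0.237, x_B = 0.763.
ΔS_mix = −R(n_A ln x_A + n_B ln x_B) = −8.314 × (1.32 ln 0.237 + 4.26 ln 0.763) = 25.4 J/K.

ΔS_mix = 25.4 J/K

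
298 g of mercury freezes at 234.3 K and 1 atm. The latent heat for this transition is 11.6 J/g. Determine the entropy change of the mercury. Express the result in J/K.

Heat released by the substance: Q = −mL = −298 × 11.6 = −3456.8 J.
At constant T, ΔS = Q_rev/T = −3456.8 / 234.3 = -14.8 J/K.

ΔS = -14.8 J/K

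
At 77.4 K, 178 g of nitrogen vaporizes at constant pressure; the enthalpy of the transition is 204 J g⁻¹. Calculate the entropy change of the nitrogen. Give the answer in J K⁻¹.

ΔS = 469 J/K

Heat absorbed by the substance: Q = mL = 178 × 204 = 36312 J.
At constant T, ΔS = Q_rev/T = 36312 / 77.4 = 469 J/K.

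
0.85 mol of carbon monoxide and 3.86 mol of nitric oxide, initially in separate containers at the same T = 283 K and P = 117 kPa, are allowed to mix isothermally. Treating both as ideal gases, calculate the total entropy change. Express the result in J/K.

Mole fractions: x_A = 0.85/4.71 = 0.18, x_B = 0.82.
ΔS_mix = −R(n_A ln x_A + n_B ln x_B) = −8.314 × (0.85 ln 0.18 + 3.86 ln 0.82) = 18.5 J/K.

ΔS_mix = 18.5 J/K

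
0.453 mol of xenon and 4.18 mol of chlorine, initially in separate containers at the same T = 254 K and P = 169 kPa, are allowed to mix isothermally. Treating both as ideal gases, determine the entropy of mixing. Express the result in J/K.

ΔS_mix = 12.3 J/K

Mole fractions: x_A = 0.453/4.63 = 0.0978, x_B = 0.902.
ΔS_mix = −R(n_A ln x_A + n_B ln x_B) = −8.314 × (0.453 ln 0.0978 + 4.18 ln 0.902) = 12.3 J/K.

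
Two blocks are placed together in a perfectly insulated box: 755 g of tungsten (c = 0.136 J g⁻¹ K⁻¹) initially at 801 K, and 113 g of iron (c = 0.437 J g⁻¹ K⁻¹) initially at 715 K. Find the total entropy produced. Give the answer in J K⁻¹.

ΔS_total = 0.212 J/K

Energy balance: T_f = (m₁c₁T₁ + m₂c₂T₂)/(m₁c₁ + m₂c₂) = 773.07 K.
ΔS₁ = m₁c₁ ln(T_f/T₁) = 102.68 × ln(773.07/801) = -3.644 J/K.
ΔS₂ = m₂c₂ ln(T_f/T₂) = 49.381 × ln(773.07/715) = 3.856 J/K.
ΔS_total = -3.644 + 3.856 = 0.212 J/K.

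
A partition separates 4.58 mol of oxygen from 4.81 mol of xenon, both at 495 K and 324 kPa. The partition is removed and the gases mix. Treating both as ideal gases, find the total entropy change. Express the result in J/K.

Mole fractions: x_A = 4.58/9.39 = 0.488, x_B = 0.512.
ΔS_mix = −R(n_A ln x_A + n_B ln x_B) = −8.314 × (4.58 ln 0.488 + 4.81 ln 0.512) = 54.1 J/K.

ΔS_mix = 54.1 J/K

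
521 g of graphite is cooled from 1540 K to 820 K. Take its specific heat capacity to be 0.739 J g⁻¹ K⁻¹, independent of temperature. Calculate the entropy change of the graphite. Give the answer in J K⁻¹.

ΔS = ∫dQ_rev/T = m c ln(T₂/T₁) = 521 × 0.739 × ln(820/1540) = -243 J/K.

ΔS = -243 J/K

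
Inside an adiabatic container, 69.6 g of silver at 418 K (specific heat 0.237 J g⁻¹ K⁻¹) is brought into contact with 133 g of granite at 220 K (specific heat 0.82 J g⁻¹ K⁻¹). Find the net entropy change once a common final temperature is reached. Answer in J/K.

Energy balance: T_f = (m₁c₁T₁ + m₂c₂T₂)/(m₁c₁ + m₂c₂) = 246.01 K.
ΔS₁ = m₁c₁ ln(T_f/T₁) = 16.4952 × ln(246.01/418) = -8.7441 J/K.
ΔS₂ = m₂c₂ ln(T_f/T₂) = 109.06 × ln(246.01/220) = 12.188 J/K.
ΔS_total = -8.7441 + 12.188 = 3.44 J/K.

ΔS_total = 3.44 J/K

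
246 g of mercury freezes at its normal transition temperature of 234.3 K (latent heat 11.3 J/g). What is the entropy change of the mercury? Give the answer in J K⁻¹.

ΔS = -11.9 J/K

Heat released by the substance: Q = −mL = −246 × 11.3 = −2779.8 J.
At constant T, ΔS = Q_rev/T = −2779.8 / 234.3 = -11.9 J/K.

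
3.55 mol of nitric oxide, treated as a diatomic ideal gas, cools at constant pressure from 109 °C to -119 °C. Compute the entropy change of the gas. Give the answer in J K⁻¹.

ΔS = -93.8 J/K

In kelvin: T₁ = 382.15 K, T₂ = 154.15 K. At constant pressure, ΔS = nC_p ln(T₂/T₁) with C_p = 7R/2 = 29.1 J mol⁻¹ K⁻¹.
ΔS = 3.55 × 29.1 × ln(154.15/382.15) = -93.8 J/K.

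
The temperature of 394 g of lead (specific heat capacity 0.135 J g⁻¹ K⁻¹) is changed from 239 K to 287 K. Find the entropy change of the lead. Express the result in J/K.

ΔS = 9.73 J/K

ΔS = ∫dQ_rev/T = m c ln(T₂/T₁) = 394 × 0.135 × ln(287/239) = 9.73 J/K.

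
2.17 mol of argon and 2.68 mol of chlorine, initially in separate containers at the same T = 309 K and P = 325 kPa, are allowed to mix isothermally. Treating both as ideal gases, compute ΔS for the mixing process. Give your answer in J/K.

Mole fractions: x_A = 2.17/4.85 = 0.447, x_B = 0.553.
ΔS_mix = −R(n_A ln x_A + n_B ln x_B) = −8.314 × (2.17 ln 0.447 + 2.68 ln 0.553) = 27.7 J/K.

ΔS_mix = 27.7 J/K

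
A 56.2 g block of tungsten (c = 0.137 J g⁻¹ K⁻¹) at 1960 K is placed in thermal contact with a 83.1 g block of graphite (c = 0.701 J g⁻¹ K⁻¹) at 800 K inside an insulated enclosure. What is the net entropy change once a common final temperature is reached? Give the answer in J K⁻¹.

Energy balance: T_f = (m₁c₁T₁ + m₂c₂T₂)/(m₁c₁ + m₂c₂) = 935.42 K.
ΔS₁ = m₁c₁ ln(T_f/T₁) = 7.6994 × ln(935.42/1960) = -5.695 J/K.
ΔS₂ = m₂c₂ ln(T_f/T₂) = 58.2531 × ln(935.42/800) = 9.11 J/K.
ΔS_total = -5.695 + 9.11 = 3.41 J/K.

ΔS_total = 3.41 J/K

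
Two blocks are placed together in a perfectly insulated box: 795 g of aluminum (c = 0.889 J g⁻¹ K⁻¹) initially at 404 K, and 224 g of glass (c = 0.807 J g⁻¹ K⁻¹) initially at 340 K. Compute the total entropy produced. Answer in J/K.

ΔS_total = 2.07 J/K

Energy balance: T_f = (m₁c₁T₁ + m₂c₂T₂)/(m₁c₁ + m₂c₂) = 390.96 K.
ΔS₁ = m₁c₁ ln(T_f/T₁) = 706.755 × ln(390.96/404) = -23.18 J/K.
ΔS₂ = m₂c₂ ln(T_f/T₂) = 180.768 × ln(390.96/340) = 25.25 J/K.
ΔS_total = -23.18 + 25.25 = 2.07 J/K.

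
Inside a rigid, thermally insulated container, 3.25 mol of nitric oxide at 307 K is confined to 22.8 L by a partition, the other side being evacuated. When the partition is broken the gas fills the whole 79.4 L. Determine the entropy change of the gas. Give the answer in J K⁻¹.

ΔS_gas = 33.7 J/K

For an ideal gas in free expansion Q = 0 and W = 0, so T is unchanged.
Entropy is a state function; using a reversible isothermal path, ΔS_gas = nR ln(V₂/V₁) = 3.25 × 8.314 × ln(79.4/22.8) = 33.7 J/K.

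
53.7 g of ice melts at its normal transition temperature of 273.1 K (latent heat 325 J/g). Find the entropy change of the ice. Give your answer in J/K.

Heat absorbed by the substance: Q = mL = 53.7 × 325 = 17452.5 J.
At constant T, ΔS = Q_rev/T = 17452.5 / 273.1 = 63.9 J/K.

ΔS = 63.9 J/K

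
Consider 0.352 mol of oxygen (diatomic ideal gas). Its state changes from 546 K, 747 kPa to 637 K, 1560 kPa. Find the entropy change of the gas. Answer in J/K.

ΔS = -0.576 J/K

ΔS = nC_p ln(T₂/T₁) − nR ln(P₂/P₁), with C_p = 7R/2 = 29.1 J mol⁻¹ K⁻¹ for a diatomic ideal gas.
ΔS = 0.352 × [29.1 × ln(637/546) − 8.314 × ln(1560/747)] = -0.576 J/K.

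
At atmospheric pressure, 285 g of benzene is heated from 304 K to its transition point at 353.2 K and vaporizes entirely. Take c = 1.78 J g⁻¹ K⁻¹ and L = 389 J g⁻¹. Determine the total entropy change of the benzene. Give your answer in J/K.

ΔS = 390 J/K

Warming step: ΔS₁ = m c ln(T_tr/T_i) = 285 × 1.78 × ln(353.2/304) = 76.1 J/K.
Phase change: ΔS₂ = +mL/T_tr = 285 × 389 / 353.2 = 313.9 J/K.
ΔS_total = (76.1) + (313.9) = 390 J/K.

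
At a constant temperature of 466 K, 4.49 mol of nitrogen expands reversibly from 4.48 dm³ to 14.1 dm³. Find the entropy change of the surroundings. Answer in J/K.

For an isothermal ideal gas ΔS_gas = nR ln(V₂/V₁) = 4.49 × 8.314 × ln(14.1/4.48) = 42.8 J/K.
The process is reversible, so ΔS_surr = −ΔS_gas = -42.8 J/K and ΔS_universe = 0.

ΔS_surr = -42.8 J/K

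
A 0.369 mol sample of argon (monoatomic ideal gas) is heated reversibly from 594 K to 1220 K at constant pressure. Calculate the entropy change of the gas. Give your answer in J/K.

ΔS = 5.52 J/K

At constant pressure, ΔS = nC_p ln(T₂/T₁) with C_p = 5R/2 = 20.79 J mol⁻¹ K⁻¹.
ΔS = 0.369 × 20.79 × ln(1220/594) = 5.52 J/K.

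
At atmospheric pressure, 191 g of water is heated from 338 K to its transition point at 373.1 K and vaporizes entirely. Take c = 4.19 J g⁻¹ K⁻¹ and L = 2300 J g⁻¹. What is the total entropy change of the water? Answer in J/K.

ΔS = 1260 J/K

Warming step: ΔS₁ = m c ln(T_tr/T_i) = 191 × 4.19 × ln(373.1/338) = 79.07 J/K.
Phase change: ΔS₂ = +mL/T_tr = 191 × 2300 / 373.1 = 1177 J/K.
ΔS_total = (79.07) + (1177) = 1260 J/K.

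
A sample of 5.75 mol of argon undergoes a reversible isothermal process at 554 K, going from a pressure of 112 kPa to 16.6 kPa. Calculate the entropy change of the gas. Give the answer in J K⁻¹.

ΔS_gas = 91.3 J/K

For an isothermal ideal gas ΔS_gas = nR ln(P₁/P₂) = 5.75 × 8.314 × ln(112/16.6) = 91.3 J/K.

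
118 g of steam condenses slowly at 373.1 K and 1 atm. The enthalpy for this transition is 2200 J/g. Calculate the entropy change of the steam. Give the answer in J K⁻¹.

Heat released by the substance: Q = −mL = −118 × 2200 = −259600 J.
At constant T, ΔS = Q_rev/T = −259600 / 373.1 = -696 J/K.

ΔS = -696 J/K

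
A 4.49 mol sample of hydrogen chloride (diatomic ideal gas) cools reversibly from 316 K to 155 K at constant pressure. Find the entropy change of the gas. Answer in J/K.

ΔS = -93.1 J/K

At constant pressure, ΔS = nC_p ln(T₂/T₁) with C_p = 7R/2 = 29.1 J mol⁻¹ K⁻¹.
ΔS = 4.49 × 29.1 × ln(155/316) = -93.1 J/K.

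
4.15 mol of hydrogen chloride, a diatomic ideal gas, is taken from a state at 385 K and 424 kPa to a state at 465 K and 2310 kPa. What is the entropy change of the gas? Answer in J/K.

ΔS = nC_p ln(T₂/T₁) − nR ln(P₂/P₁), with C_p = 7R/2 = 29.1 J mol⁻¹ K⁻¹ for a diatomic ideal gas.
ΔS = 4.15 × [29.1 × ln(465/385) − 8.314 × ln(2310/424)] = -35.7 J/K.

ΔS = -35.7 J/K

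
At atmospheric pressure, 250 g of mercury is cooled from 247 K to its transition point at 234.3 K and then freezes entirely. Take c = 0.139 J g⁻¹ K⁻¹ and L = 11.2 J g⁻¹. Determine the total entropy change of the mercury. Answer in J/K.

ΔS = -13.8 J/K

Cooling step: ΔS₁ = m c ln(T_tr/T_i) = 250 × 0.139 × ln(234.3/247) = -1.834 J/K.
Phase change: ΔS₂ = −mL/T_tr = −250 × 11.2 / 234.3 = -11.95 J/K.
ΔS_total = (-1.834) + (-11.95) = -13.8 J/K.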